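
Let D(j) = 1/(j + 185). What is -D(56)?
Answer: -1/241 ≈ -0.0041494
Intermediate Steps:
D(j) = 1/(185 + j)
-D(56) = -1/(185 + 56) = -1/241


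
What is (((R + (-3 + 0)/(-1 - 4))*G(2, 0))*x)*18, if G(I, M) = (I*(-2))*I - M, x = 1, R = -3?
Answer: 1728/5 ≈ 345.60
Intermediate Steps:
G(I, M) = -M - 2*I**2 (G(I, M) = (-2*I)*I - M = -2*I**2 - M = -M - 2*I**2)
(((R + (-3 + 0)/(-1 - 4))*G(2, 0))*x)*18 = (((-3 + (-3 + 0)/(-1 - 4))*(-1*0 - 2*2**2))*1)*18 = (((-3 - 3/(-5))*(0 - 2*4))*1)*18 = (((-3 - 3*(-1/5))*(0 - 8))*1)*18 = (((-3 + 3/5)*(-8))*1)*18 = (-12/5*(-8)*1)*18 = ((96/5)*1)*18 = (96/5)*18 = 1728/5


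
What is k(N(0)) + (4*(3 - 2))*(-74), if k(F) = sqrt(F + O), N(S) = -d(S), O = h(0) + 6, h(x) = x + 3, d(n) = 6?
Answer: -296 + sqrt(3) ≈ -294.27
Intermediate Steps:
h(x) = 3 + x
O = 9 (O = (3 + 0) + 6 = 3 + 6 = 9)
N(S) = -6 (N(S) = -1*6 = -6)
k(F) = sqrt(9 + F) (k(F) = sqrt(F + 9) = sqrt(9 + F))
k(N(0)) + (4*(3 - 2))*(-74) = sqrt(9 - 6) + (4*(3 - 2))*(-74) = sqrt(3) + (4*1)*(-74) = sqrt(3) + 4*(-74) = sqrt(3) - 296 = -296 + sqrt(3)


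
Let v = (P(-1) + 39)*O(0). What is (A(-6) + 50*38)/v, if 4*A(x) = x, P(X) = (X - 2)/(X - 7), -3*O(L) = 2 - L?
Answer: -7594/105 ≈ -72.324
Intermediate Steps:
O(L) = -2/3 + L/3 (O(L) = -(2 - L)/3 = -2/3 + L/3)
P(X) = (-2 + X)/(-7 + X)
v = -105/4 (v = ((-2 - 1)/(-7 - 1) + 39)*(-2/3 + (1/3)*0) = (-3/(-8) + 39)*(-2/3 + 0) = (-1/8*(-3) + 39)*(-2/3) = (3/8 + 39)*(-2/3) = (315/8)*(-2/3) = -105/4 ≈ -26.250)
A(x) = x/4
(A(-6) + 50*38)/v = ((1/4)*(-6) + 50*38)/(-105/4) = (-3/2 + 1900)*(-4/105) = (3797/2)*(-4/105) = -7594/105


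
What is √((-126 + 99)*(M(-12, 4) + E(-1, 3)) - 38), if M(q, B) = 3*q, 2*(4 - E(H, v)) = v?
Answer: √3466/2 ≈ 29.436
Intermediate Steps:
E(H, v) = 4 - v/2
√((-126 + 99)*(M(-12, 4) + E(-1, 3)) - 38) = √((-126 + 99)*(3*(-12) + (4 - ½*3)) - 38) = √(-27*(-36 + (4 - 3/2)) - 38) = √(-27*(-36 + 5/2) - 38) = √(-27*(-67/2) - 38) = √(1809/2 - 38) = √(1733/2) = √3466/2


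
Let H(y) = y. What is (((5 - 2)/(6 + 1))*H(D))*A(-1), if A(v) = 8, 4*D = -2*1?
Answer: -12/7 ≈ -1.7143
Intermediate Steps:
D = -½ (D = (-2*1)/4 = (¼)*(-2) = -½ ≈ -0.50000)
(((5 - 2)/(6 + 1))*H(D))*A(-1) = (((5 - 2)/(6 + 1))*(-½))*8 = ((3/7)*(-½))*8 = -3/14*8 = -12/7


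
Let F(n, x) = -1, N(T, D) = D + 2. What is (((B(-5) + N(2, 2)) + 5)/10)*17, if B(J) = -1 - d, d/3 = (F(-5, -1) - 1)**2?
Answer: -34/5 ≈ -6.8000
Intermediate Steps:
N(T, D) = 2 + D
d = 12 (d = 3*(-1 - 1)**2 = 3*(-2)**2 = 3*4 = 12)
B(J) = -13 (B(J) = -1 - 1*12 = -1 - 12 = -13)
(((B(-5) + N(2, 2)) + 5)/10)*17 = (((-13 + (2 + 2)) + 5)/10)*17 = (((-13 + 4) + 5)/10)*17 = ((-9 + 5)/10)*17 = ((1/10)*(-4))*17 = -2/5*17 = -34/5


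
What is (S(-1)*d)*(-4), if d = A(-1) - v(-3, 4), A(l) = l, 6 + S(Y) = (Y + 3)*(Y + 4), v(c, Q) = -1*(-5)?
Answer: 0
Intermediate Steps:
v(c, Q) = 5
S(Y) = -6 + (3 + Y)*(4 + Y) (S(Y) = -6 + (Y + 3)*(Y + 4) = -6 + (3 + Y)*(4 + Y))
d = -6 (d = -1 - 1*5 = -1 - 5 = -6)
(S(-1)*d)*(-4) = ((6 + (-1)**2 + 7*(-1))*(-6))*(-4) = ((6 + 1 - 7)*(-6))*(-4) = (0*(-6))*(-4) = 0*(-4) = 0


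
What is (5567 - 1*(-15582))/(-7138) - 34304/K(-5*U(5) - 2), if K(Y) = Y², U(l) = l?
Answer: -260279573/5203602 ≈ -50.019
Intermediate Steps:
(5567 - 1*(-15582))/(-7138) - 34304/K(-5*U(5) - 2) = (5567 - 1*(-15582))/(-7138) - 34304/(-5*5 - 2)² = (5567 + 15582)*(-1/7138) - 34304/(-25 - 2)² = 21149*(-1/7138) - 34304/((-27)²) = -21149/7138 - 34304/729 = -260279573/5203602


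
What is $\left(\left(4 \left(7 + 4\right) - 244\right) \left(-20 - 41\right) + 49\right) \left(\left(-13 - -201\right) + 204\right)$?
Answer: $4801608$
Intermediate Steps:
$\left(\left(4 \left(7 + 4\right) - 244\right) \left(-20 - 41\right) + 49\right) \left(\left(-13 - -201\right) + 204\right) = \left(\left(4 \cdot 11 - 244\right) \left(-61\right) + 49\right) \left(\left(-13 + 201\right) + 204\right) = \left(\left(44 - 244\right) \left(-61\right) + 49\right) \left(188 + 204\right) = \left(\left(-200\right) \left(-61\right) + 49\right) 392 = \left(12200 + 49\right) 392 = 12249 \cdot 392 = 4801608$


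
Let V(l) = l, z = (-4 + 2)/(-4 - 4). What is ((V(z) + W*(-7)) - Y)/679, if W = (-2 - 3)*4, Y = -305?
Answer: 1781/2716 ≈ 0.65574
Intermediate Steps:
W = -20 (W = -5*4 = -20)
z = 1/4 (z = -2/(-8) = -2*(-1/8) = 1/4 ≈ 0.25000)
((V(z) + W*(-7)) - Y)/679 = ((1/4 - 20*(-7)) - 1*(-305))/679 = ((1/4 + 140) + 305)*(1/679) = (561/4 + 305)*(1/679) = (1781/4)*(1/679) = 1781/2716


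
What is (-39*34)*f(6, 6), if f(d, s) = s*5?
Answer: -39780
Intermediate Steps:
f(d, s) = 5*s
(-39*34)*f(6, 6) = (-39*34)*(5*6) = -1326*30 = -39780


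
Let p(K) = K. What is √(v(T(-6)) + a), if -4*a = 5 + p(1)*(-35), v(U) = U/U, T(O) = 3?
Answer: √34/2 ≈ 2.9155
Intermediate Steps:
v(U) = 1
a = 15/2 (a = -(5 + 1*(-35))/4 = -(5 - 35)/4 = -¼*(-30) = 15/2 ≈ 7.5000)
√(v(T(-6)) + a) = √(1 + 15/2) = √(17/2) = √34/2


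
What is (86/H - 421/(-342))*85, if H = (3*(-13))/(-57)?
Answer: 47965585/4446 ≈ 10788.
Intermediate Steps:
H = 13/19 (H = -39*(-1/57) = 13/19 ≈ 0.68421)
(86/H - 421/(-342))*85 = (86/(13/19) - 421/(-342))*85 = (86*(19/13) - 421*(-1/342))*85 = (1634/13 + 421/342)*85 = (564301/4446)*85 = 47965585/4446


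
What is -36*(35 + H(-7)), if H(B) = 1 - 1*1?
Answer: -1260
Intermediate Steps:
H(B) = 0 (H(B) = 1 - 1 = 0)
-36*(35 + H(-7)) = -36*(35 + 0) = -36*35 = -1260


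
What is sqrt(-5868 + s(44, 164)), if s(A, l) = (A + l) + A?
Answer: 12*I*sqrt(39) ≈ 74.94*I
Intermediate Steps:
s(A, l) = l + 2*A
sqrt(-5868 + s(44, 164)) = sqrt(-5868 + (164 + 2*44)) = sqrt(-5868 + (164 + 88)) = sqrt(-5868 + 252) = sqrt(-5616) = 12*I*sqrt(39)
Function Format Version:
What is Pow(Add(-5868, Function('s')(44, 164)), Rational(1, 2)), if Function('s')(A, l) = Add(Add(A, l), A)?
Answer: Mul(12, I, Pow(39, Rational(1, 2))) ≈ Mul(74.940, I)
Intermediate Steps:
Function('s')(A, l) = Add(l, Mul(2, A))
Pow(Add(-5868, Function('s')(44, 164)), Rational(1, 2)) = Pow(Add(-5868, Add(164, Mul(2, 44))), Rational(1, 2)) = Pow(Add(-5868, Add(164, 88)), Rational(1, 2)) = Pow(Add(-5868, 252), Rational(1, 2)) = Pow(-5616, Rational(1, 2)) = Mul(12, I, Pow(39, Rational(1, 2)))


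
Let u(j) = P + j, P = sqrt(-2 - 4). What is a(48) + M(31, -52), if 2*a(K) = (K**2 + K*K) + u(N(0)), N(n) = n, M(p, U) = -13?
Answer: 2291 + I*sqrt(6)/2 ≈ 2291.0 + 1.2247*I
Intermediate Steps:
P = I*sqrt(6) (P = sqrt(-6) = I*sqrt(6) ≈ 2.4495*I)
u(j) = j + I*sqrt(6) (u(j) = I*sqrt(6) + j = j + I*sqrt(6))
a(K) = K**2 + I*sqrt(6)/2 (a(K) = ((K**2 + K*K) + (0 + I*sqrt(6)))/2 = ((K**2 + K**2) + I*sqrt(6))/2 = (2*K**2 + I*sqrt(6))/2 = K**2 + I*sqrt(6)/2)
a(48) + M(31, -52) = (48**2 + I*sqrt(6)/2) - 13 = (2304 + I*sqrt(6)/2) - 13 = 2291 + I*sqrt(6)/2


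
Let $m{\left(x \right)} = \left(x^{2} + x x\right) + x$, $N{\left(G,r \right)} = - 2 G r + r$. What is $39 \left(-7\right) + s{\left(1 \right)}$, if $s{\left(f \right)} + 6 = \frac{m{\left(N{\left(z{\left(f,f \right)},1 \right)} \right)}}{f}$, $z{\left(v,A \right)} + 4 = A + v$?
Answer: $-224$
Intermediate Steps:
$z{\left(v,A \right)} = -4 + A + v$ ($z{\left(v,A \right)} = -4 + \left(A + v\right) = -4 + A + v$)
$N{\left(G,r \right)} = r - 2 G r$ ($N{\left(G,r \right)} = - 2 G r + r = r - 2 G r$)
$m{\left(x \right)} = x + 2 x^{2}$ ($m{\left(x \right)} = \left(x^{2} + x^{2}\right) + x = 2 x^{2} + x = x + 2 x^{2}$)
$s{\left(f \right)} = -6 + \frac{\left(9 - 4 f\right) \left(19 - 8 f\right)}{f}$ ($s{\left(f \right)} = -6 + \frac{1 \left(1 - 2 \left(-4 + f + f\right)\right) \left(1 + 2 \cdot 1 \left(1 - 2 \left(-4 + f + f\right)\right)\right)}{f} = -6 + \frac{1 \left(1 - 2 \left(-4 + 2 f\right)\right) \left(1 + 2 \cdot 1 \left(1 - 2 \left(-4 + 2 f\right)\right)\right)}{f} = -6 + \frac{1 \left(1 - \left(-8 + 4 f\right)\right) \left(1 + 2 \cdot 1 \left(1 - \left(-8 + 4 f\right)\right)\right)}{f} = -6 + \frac{1 \left(9 - 4 f\right) \left(1 + 2 \cdot 1 \left(9 - 4 f\right)\right)}{f} = -6 + \frac{\left(9 - 4 f\right) \left(1 + 2 \left(9 - 4 f\right)\right)}{f} = -6 + \frac{\left(9 - 4 f\right) \left(1 - \left(-18 + 8 f\right)\right)}{f} = -6 + \frac{\left(9 - 4 f\right) \left(19 - 8 f\right)}{f}$)
$39 \left(-7\right) + s{\left(1 \right)} = 39 \left(-7\right) + \left(-154 + 32 \cdot 1 + \frac{171}{1}\right) = -273 + \left(-154 + 32 + 171 \cdot 1\right) = -273 + \left(-154 + 32 + 171\right) = -273 + 49 = -224$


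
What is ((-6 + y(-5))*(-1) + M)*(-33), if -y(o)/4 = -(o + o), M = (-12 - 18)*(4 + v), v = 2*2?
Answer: 6402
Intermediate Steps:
v = 4
M = -240 (M = (-12 - 18)*(4 + 4) = -30*8 = -240)
y(o) = 8*o (y(o) = -(-4)*(o + o) = -(-4)*2*o = -(-8)*o = 8*o)
((-6 + y(-5))*(-1) + M)*(-33) = ((-6 + 8*(-5))*(-1) - 240)*(-33) = ((-6 - 40)*(-1) - 240)*(-33) = (-46*(-1) - 240)*(-33) = (46 - 240)*(-33) = -194*(-33) = 6402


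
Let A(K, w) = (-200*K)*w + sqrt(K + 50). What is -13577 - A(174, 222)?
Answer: 7712023 - 4*sqrt(14) ≈ 7.7120e+6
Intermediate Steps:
A(K, w) = sqrt(50 + K) - 200*K*w (A(K, w) = -200*K*w + sqrt(50 + K) = sqrt(50 + K) - 200*K*w)
-13577 - A(174, 222) = -13577 - (sqrt(50 + 174) - 200*174*222) = -13577 - (sqrt(224) - 7725600) = -13577 - (4*sqrt(14) - 7725600) = -13577 - (-7725600 + 4*sqrt(14)) = -13577 + (7725600 - 4*sqrt(14)) = 7712023 - 4*sqrt(14)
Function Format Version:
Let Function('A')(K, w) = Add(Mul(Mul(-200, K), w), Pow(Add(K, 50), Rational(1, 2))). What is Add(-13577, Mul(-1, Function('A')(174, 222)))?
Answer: Add(7712023, Mul(-4, Pow(14, Rational(1, 2)))) ≈ 7.7120e+6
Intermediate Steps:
Function('A')(K, w) = Add(Pow(Add(50, K), Rational(1, 2)), Mul(-200, K, w)) (Function('A')(K, w) = Add(Mul(-200, K, w), Pow(Add(50, K), Rational(1, 2))) = Add(Pow(Add(50, K), Rational(1, 2)), Mul(-200, K, w)))
Add(-13577, Mul(-1, Function('A')(174, 222))) = Add(-13577, Mul(-1, Add(Pow(Add(50, 174), Rational(1, 2)), Mul(-200, 174, 222)))) = Add(-13577, Mul(-1, Add(Pow(224, Rational(1, 2)), -7725600))) = Add(-13577, Mul(-1, Add(Mul(4, Pow(14, Rational(1, 2))), -7725600))) = Add(-13577, Mul(-1, Add(-7725600, Mul(4, Pow(14, Rational(1, 2)))))) = Add(-13577, Add(7725600, Mul(-4, Pow(14, Rational(1, 2))))) = Add(7712023, Mul(-4, Pow(14, Rational(1, 2))))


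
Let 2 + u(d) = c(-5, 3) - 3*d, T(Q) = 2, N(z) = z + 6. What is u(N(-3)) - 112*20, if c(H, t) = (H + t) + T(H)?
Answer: -2251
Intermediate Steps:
N(z) = 6 + z
c(H, t) = 2 + H + t (c(H, t) = (H + t) + 2 = 2 + H + t)
u(d) = -2 - 3*d (u(d) = -2 + ((2 - 5 + 3) - 3*d) = -2 + (0 - 3*d) = -2 - 3*d)
u(N(-3)) - 112*20 = (-2 - 3*(6 - 3)) - 112*20 = (-2 - 3*3) - 2240 = (-2 - 9) - 2240 = -11 - 2240 = -2251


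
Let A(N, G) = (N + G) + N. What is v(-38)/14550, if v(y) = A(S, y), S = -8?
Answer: -9/2425 ≈ -0.0037113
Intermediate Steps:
A(N, G) = G + 2*N (A(N, G) = (G + N) + N = G + 2*N)
v(y) = -16 + y (v(y) = y + 2*(-8) = y - 16 = -16 + y)
v(-38)/14550 = (-16 - 38)/14550 = -54*1/14550 = -9/2425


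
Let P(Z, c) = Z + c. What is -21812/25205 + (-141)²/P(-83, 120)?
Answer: 500293561/932585 ≈ 536.46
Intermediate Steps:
-21812/25205 + (-141)²/P(-83, 120) = -21812/25205 + (-141)²/(-83 + 120) = -21812*1/25205 + 19881/37 = -21812/25205 + 19881*(1/37) = -21812/25205 + 19881/37 = 500293561/932585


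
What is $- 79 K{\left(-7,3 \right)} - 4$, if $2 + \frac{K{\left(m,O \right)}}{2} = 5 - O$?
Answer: $-4$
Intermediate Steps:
$K{\left(m,O \right)} = 6 - 2 O$ ($K{\left(m,O \right)} = -4 + 2 \left(5 - O\right) = -4 - \left(-10 + 2 O\right) = 6 - 2 O$)
$- 79 K{\left(-7,3 \right)} - 4 = - 79 \left(6 - 6\right) - 4 = \left(-79\right) 0 - 4 = 0 - 4 = -4$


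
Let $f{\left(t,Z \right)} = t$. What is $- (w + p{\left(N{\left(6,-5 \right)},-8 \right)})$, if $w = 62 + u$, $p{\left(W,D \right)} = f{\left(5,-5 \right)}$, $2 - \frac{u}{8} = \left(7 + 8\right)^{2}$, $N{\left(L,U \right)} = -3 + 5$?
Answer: $1717$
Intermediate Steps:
$N{\left(L,U \right)} = 2$
$u = -1784$ ($u = 16 - 8 \left(7 + 8\right)^{2} = 16 - 8 \cdot 15^{2} = 16 - 1800 = -1784$)
$p{\left(W,D \right)} = 5$
$w = -1722$ ($w = 62 - 1784 = -1722$)
$- (w + p{\left(N{\left(6,-5 \right)},-8 \right)}) = - (-1722 + 5) = \left(-1\right) \left(-1717\right) = 1717$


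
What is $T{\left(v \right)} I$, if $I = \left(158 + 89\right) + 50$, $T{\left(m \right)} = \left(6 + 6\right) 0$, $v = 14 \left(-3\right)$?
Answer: $0$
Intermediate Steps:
$v = -42$
$T{\left(m \right)} = 0$ ($T{\left(m \right)} = 12 \cdot 0 = 0$)
$I = 297$ ($I = 247 + 50 = 297$)
$T{\left(v \right)} I = 0 \cdot 297 = 0$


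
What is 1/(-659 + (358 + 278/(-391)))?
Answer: -391/117969 ≈ -0.0033144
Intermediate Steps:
1/(-659 + (358 + 278/(-391))) = 1/(-659 + (358 + 278*(-1/391))) = 1/(-659 + (358 - 278/391)) = 1/(-659 + 139700/391) = 1/(-117969/391) = -391/117969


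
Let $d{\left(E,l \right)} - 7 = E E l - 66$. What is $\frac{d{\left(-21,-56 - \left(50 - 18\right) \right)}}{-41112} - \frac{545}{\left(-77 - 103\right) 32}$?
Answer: $\frac{228037}{219264} \approx 1.04$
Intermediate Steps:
$d{\left(E,l \right)} = -59 + l E^{2}$ ($d{\left(E,l \right)} = 7 + \left(E E l - 66\right) = 7 + \left(E^{2} l - 66\right) = 7 + \left(l E^{2} - 66\right) = 7 + \left(-66 + l E^{2}\right) = -59 + l E^{2}$)
$\frac{d{\left(-21,-56 - \left(50 - 18\right) \right)}}{-41112} - \frac{545}{\left(-77 - 103\right) 32} = \frac{-59 + \left(-56 - \left(50 - 18\right)\right) \left(-21\right)^{2}}{-41112} - \frac{545}{\left(-77 - 103\right) 32} = \left(-59 + \left(-56 - \left(50 - 18\right)\right) 441\right) \left(- \frac{1}{41112}\right) - \frac{545}{\left(-180\right) 32} = \left(-59 + \left(-56 - 32\right) 441\right) \left(- \frac{1}{41112}\right) - \frac{545}{-5760} = \left(-59 + \left(-56 - 32\right) 441\right) \left(- \frac{1}{41112}\right) - - \frac{109}{1152} = \left(-59 - 38808\right) \left(- \frac{1}{41112}\right) + \frac{109}{1152} = \left(-38867\right) \left(- \frac{1}{41112}\right) + \frac{109}{1152} = \frac{38867}{41112} + \frac{109}{1152} = \frac{228037}{219264}$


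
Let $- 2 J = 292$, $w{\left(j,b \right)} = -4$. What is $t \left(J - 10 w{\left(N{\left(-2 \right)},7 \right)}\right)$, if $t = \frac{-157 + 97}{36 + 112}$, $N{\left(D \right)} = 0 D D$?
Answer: $\frac{1590}{37} \approx 42.973$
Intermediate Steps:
$N{\left(D \right)} = 0$ ($N{\left(D \right)} = 0 D = 0$)
$t = - \frac{15}{37}$ ($t = - \frac{60}{148} = \left(-60\right) \frac{1}{148} = - \frac{15}{37} \approx -0.40541$)
$J = -146$ ($J = \left(- \frac{1}{2}\right) 292 = -146$)
$t \left(J - 10 w{\left(N{\left(-2 \right)},7 \right)}\right) = - \frac{15 \left(-146 - -40\right)}{37} = - \frac{15 \left(-146 + 40\right)}{37} = \left(- \frac{15}{37}\right) \left(-106\right) = \frac{1590}{37}$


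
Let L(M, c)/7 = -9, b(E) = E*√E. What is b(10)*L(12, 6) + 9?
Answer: 9 - 630*√10 ≈ -1983.2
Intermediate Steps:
b(E) = E^(3/2)
L(M, c) = -63 (L(M, c) = 7*(-9) = -63)
b(10)*L(12, 6) + 9 = 10^(3/2)*(-63) + 9 = (10*√10)*(-63) + 9 = -630*√10 + 9 = 9 - 630*√10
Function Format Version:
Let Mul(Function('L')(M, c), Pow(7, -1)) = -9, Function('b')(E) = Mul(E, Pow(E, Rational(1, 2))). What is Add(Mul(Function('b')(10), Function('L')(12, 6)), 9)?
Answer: Add(9, Mul(-630, Pow(10, Rational(1, 2)))) ≈ -1983.2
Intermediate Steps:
Function('b')(E) = Pow(E, Rational(3, 2))
Function('L')(M, c) = -63 (Function('L')(M, c) = Mul(7, -9) = -63)
Add(Mul(Function('b')(10), Function('L')(12, 6)), 9) = Add(Mul(Pow(10, Rational(3, 2)), -63), 9) = Add(Mul(Mul(10, Pow(10, Rational(1, 2))), -63), 9) = Add(Mul(-630, Pow(10, Rational(1, 2))), 9) = Add(9, Mul(-630, Pow(10, Rational(1, 2))))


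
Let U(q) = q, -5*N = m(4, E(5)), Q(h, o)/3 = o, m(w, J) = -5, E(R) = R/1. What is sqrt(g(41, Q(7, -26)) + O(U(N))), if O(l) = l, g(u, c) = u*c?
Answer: I*sqrt(3197) ≈ 56.542*I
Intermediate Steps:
E(R) = R (E(R) = R*1 = R)
Q(h, o) = 3*o
N = 1 (N = -1/5*(-5) = 1)
g(u, c) = c*u
sqrt(g(41, Q(7, -26)) + O(U(N))) = sqrt((3*(-26))*41 + 1) = sqrt(-78*41 + 1) = sqrt(-3198 + 1) = sqrt(-3197) = I*sqrt(3197)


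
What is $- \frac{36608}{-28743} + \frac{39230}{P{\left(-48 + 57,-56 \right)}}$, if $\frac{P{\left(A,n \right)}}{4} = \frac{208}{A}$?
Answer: $\frac{35590031}{83616} \approx 425.64$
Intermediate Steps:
$P{\left(A,n \right)} = \frac{832}{A}$ ($P{\left(A,n \right)} = 4 \frac{208}{A} = \frac{832}{A}$)
$- \frac{36608}{-28743} + \frac{39230}{P{\left(-48 + 57,-56 \right)}} = - \frac{36608}{-28743} + \frac{39230}{832 \frac{1}{-48 + 57}} = \left(-36608\right) \left(- \frac{1}{28743}\right) + \frac{39230}{832 \cdot \frac{1}{9}} = \frac{256}{201} + \frac{39230}{832 \cdot \frac{1}{9}} = \frac{256}{201} + \frac{39230}{\frac{832}{9}} = \frac{256}{201} + 39230 \cdot \frac{9}{832} = \frac{256}{201} + \frac{176535}{416} = \frac{35590031}{83616}$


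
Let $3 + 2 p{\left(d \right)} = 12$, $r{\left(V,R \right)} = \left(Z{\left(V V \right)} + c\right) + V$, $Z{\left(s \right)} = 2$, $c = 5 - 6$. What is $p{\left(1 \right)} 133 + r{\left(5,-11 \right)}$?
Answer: $\frac{1209}{2} \approx 604.5$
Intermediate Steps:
$c = -1$ ($c = 5 - 6 = -1$)
$r{\left(V,R \right)} = 1 + V$ ($r{\left(V,R \right)} = \left(2 - 1\right) + V = 1 + V$)
$p{\left(d \right)} = \frac{9}{2}$ ($p{\left(d \right)} = - \frac{3}{2} + \frac{1}{2} \cdot 12 = - \frac{3}{2} + 6 = \frac{9}{2}$)
$p{\left(1 \right)} 133 + r{\left(5,-11 \right)} = \frac{9}{2} \cdot 133 + \left(1 + 5\right) = \frac{1197}{2} + 6 = \frac{1209}{2}$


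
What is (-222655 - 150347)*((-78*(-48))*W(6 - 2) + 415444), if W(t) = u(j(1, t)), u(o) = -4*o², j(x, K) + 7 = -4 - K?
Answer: 1101906096312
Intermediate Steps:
j(x, K) = -11 - K (j(x, K) = -7 + (-4 - K) = -11 - K)
W(t) = -4*(-11 - t)²
(-222655 - 150347)*((-78*(-48))*W(6 - 2) + 415444) = (-222655 - 150347)*((-78*(-48))*(-4*(11 + (6 - 2))²) + 415444) = -373002*(3744*(-4*(11 + 4)²) + 415444) = -373002*(3744*(-4*15²) + 415444) = -373002*(3744*(-4*225) + 415444) = -373002*(3744*(-900) + 415444) = -373002*(-3369600 + 415444) = -373002*(-2954156) = 1101906096312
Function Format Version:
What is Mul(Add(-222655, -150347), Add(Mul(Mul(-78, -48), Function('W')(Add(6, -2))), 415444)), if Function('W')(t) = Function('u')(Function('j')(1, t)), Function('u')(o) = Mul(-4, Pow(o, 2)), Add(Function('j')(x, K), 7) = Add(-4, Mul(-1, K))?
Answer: 1101906096312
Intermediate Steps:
Function('j')(x, K) = Add(-11, Mul(-1, K)) (Function('j')(x, K) = Add(-7, Add(-4, Mul(-1, K))) = Add(-11, Mul(-1, K)))
Function('W')(t) = Mul(-4, Pow(Add(-11, Mul(-1, t)), 2))
Mul(Add(-222655, -150347), Add(Mul(Mul(-78, -48), Function('W')(Add(6, -2))), 415444)) = Mul(Add(-222655, -150347), Add(Mul(Mul(-78, -48), Mul(-4, Pow(Add(11, Add(6, -2)), 2))), 415444)) = Mul(-373002, Add(Mul(3744, Mul(-4, Pow(Add(11, 4), 2))), 415444)) = Mul(-373002, Add(Mul(3744, Mul(-4, Pow(15, 2))), 415444)) = Mul(-373002, Add(Mul(3744, Mul(-4, 225)), 415444)) = Mul(-373002, Add(Mul(3744, -900), 415444)) = Mul(-373002, Add(-3369600, 415444)) = Mul(-373002, -2954156) = 1101906096312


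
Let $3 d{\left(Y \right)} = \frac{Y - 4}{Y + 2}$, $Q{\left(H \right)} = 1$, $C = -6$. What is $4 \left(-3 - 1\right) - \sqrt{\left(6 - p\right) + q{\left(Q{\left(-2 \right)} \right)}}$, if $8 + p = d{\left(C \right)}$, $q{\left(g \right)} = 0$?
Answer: $-16 - \frac{\sqrt{474}}{6} \approx -19.629$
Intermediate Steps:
$d{\left(Y \right)} = \frac{-4 + Y}{3 \left(2 + Y\right)}$ ($d{\left(Y \right)} = \frac{\left(Y - 4\right) \frac{1}{Y + 2}}{3} = \frac{\left(-4 + Y\right) \frac{1}{2 + Y}}{3} = \frac{\frac{1}{2 + Y} \left(-4 + Y\right)}{3} = \frac{-4 + Y}{3 \left(2 + Y\right)}$)
$p = - \frac{43}{6}$ ($p = -8 + \frac{-4 - 6}{3 \left(2 - 6\right)} = -8 + \frac{1}{3} \frac{1}{-4} \left(-10\right) = -8 + \frac{1}{3} \left(- \frac{1}{4}\right) \left(-10\right) = -8 + \frac{5}{6} = - \frac{43}{6} \approx -7.1667$)
$4 \left(-3 - 1\right) - \sqrt{\left(6 - p\right) + q{\left(Q{\left(-2 \right)} \right)}} = 4 \left(-3 - 1\right) - \sqrt{\left(6 - - \frac{43}{6}\right) + 0} = 4 \left(-4\right) - \sqrt{\left(6 + \frac{43}{6}\right) + 0} = -16 - \sqrt{\frac{79}{6} + 0} = -16 - \sqrt{\frac{79}{6}} = -16 - \frac{\sqrt{474}}{6}$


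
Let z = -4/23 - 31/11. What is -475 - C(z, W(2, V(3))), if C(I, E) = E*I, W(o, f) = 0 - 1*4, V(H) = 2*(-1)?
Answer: -123203/253 ≈ -486.97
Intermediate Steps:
V(H) = -2
W(o, f) = -4 (W(o, f) = 0 - 4 = -4)
z = -757/253 (z = -4*1/23 - 31*1/11 = -4/23 - 31/11 = -757/253 ≈ -2.9921)
-475 - C(z, W(2, V(3))) = -475 - (-4)*(-757)/253 = -475 - 1*3028/253 = -475 - 3028/253 = -123203/253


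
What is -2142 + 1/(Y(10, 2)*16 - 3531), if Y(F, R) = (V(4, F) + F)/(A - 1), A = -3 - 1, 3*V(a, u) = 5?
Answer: -22930113/10705 ≈ -2142.0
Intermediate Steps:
V(a, u) = 5/3 (V(a, u) = (1/3)*5 = 5/3)
A = -4
Y(F, R) = -1/3 - F/5 (Y(F, R) = (5/3 + F)/(-4 - 1) = (5/3 + F)/(-5) = (5/3 + F)*(-1/5) = -1/3 - F/5)
-2142 + 1/(Y(10, 2)*16 - 3531) = -2142 + 1/((-1/3 - 1/5*10)*16 - 3531) = -2142 + 1/((-1/3 - 2)*16 - 3531) = -2142 + 1/(-7/3*16 - 3531) = -2142 + 1/(-112/3 - 3531) = -2142 + 1/(-10705/3) = -2142 - 3/10705 = -22930113/10705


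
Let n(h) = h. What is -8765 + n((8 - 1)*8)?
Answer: -8709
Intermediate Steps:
-8765 + n((8 - 1)*8) = -8765 + (8 - 1)*8 = -8765 + 7*8 = -8765 + 56 = -8709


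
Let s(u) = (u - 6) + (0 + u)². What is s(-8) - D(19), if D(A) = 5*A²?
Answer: -1755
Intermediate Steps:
s(u) = -6 + u + u² (s(u) = (-6 + u) + u² = -6 + u + u²)
s(-8) - D(19) = (-6 - 8 + (-8)²) - 5*19² = (-6 - 8 + 64) - 5*361 = 50 - 1*1805 = 50 - 1805 = -1755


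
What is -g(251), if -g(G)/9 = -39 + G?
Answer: 1908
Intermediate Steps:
g(G) = 351 - 9*G (g(G) = -9*(-39 + G) = 351 - 9*G)
-g(251) = -(351 - 9*251) = -(351 - 2259) = -1*(-1908) = 1908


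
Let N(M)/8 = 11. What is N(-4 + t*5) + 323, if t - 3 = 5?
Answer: 411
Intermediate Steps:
t = 8 (t = 3 + 5 = 8)
N(M) = 88 (N(M) = 8*11 = 88)
N(-4 + t*5) + 323 = 88 + 323 = 411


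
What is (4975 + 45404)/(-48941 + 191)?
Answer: -16793/16250 ≈ -1.0334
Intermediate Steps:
(4975 + 45404)/(-48941 + 191) = 50379/(-48750) = 50379*(-1/48750) = -16793/16250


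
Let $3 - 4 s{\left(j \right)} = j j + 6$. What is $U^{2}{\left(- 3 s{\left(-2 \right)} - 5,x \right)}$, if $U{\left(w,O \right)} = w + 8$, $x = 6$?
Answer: $\frac{1089}{16} \approx 68.063$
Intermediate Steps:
$s{\left(j \right)} = - \frac{3}{4} - \frac{j^{2}}{4}$ ($s{\left(j \right)} = \frac{3}{4} - \frac{j j + 6}{4} = \frac{3}{4} - \frac{j^{2} + 6}{4} = \frac{3}{4} - \frac{6 + j^{2}}{4} = \frac{3}{4} - \left(\frac{3}{2} + \frac{j^{2}}{4}\right) = - \frac{3}{4} - \frac{j^{2}}{4}$)
$U{\left(w,O \right)} = 8 + w$
$U^{2}{\left(- 3 s{\left(-2 \right)} - 5,x \right)} = \left(8 - \left(5 + 3 \left(- \frac{3}{4} - \frac{\left(-2\right)^{2}}{4}\right)\right)\right)^{2} = \left(8 - \left(5 + 3 \left(- \frac{3}{4} - 1\right)\right)\right)^{2} = \left(8 - - \frac{1}{4}\right)^{2} = \left(8 + \left(\frac{21}{4} - 5\right)\right)^{2} = \left(8 + \frac{1}{4}\right)^{2} = \left(\frac{33}{4}\right)^{2} = \frac{1089}{16}$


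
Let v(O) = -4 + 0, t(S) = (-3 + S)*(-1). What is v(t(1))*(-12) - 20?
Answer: 28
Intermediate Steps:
t(S) = 3 - S
v(O) = -4
v(t(1))*(-12) - 20 = -4*(-12) - 20 = 48 - 20 = 28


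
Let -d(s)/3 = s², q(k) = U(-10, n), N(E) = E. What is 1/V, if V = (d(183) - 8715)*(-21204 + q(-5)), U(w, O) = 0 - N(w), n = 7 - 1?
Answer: 1/2314003308 ≈ 4.3215e-10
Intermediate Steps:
n = 6
U(w, O) = -w (U(w, O) = 0 - w = -w)
q(k) = 10 (q(k) = -1*(-10) = 10)
d(s) = -3*s²
V = 2314003308 (V = (-3*183² - 8715)*(-21204 + 10) = (-3*33489 - 8715)*(-21194) = (-100467 - 8715)*(-21194) = -109182*(-21194) = 2314003308)
1/V = 1/2314003308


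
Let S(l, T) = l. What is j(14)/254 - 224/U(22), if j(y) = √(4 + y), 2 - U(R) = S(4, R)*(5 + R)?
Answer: 112/53 + 3*√2/254 ≈ 2.1299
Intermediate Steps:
U(R) = -18 - 4*R (U(R) = 2 - 4*(5 + R) = 2 - (20 + 4*R) = 2 + (-20 - 4*R) = -18 - 4*R)
j(14)/254 - 224/U(22) = √(4 + 14)/254 - 224/(-18 - 4*22) = √18*(1/254) - 224/(-18 - 88) = (3*√2)*(1/254) - 224/(-106) = 3*√2/254 - 224*(-1/106) = 3*√2/254 + 112/53 = 112/53 + 3*√2/254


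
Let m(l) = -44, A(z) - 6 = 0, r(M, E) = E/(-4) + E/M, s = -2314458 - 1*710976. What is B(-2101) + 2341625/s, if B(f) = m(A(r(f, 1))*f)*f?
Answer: 279680879071/3025434 ≈ 92443.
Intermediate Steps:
s = -3025434 (s = -2314458 - 710976 = -3025434)
r(M, E) = -E/4 + E/M (r(M, E) = E*(-1/4) + E/M = -E/4 + E/M)
A(z) = 6 (A(z) = 6 + 0 = 6)
B(f) = -44*f
B(-2101) + 2341625/s = -44*(-2101) + 2341625/(-3025434) = 92444 + 2341625*(-1/3025434) = 92444 - 2341625/3025434 = 279680879071/3025434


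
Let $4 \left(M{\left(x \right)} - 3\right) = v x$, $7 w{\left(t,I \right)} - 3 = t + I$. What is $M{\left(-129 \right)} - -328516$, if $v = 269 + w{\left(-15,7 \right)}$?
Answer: $\frac{4478135}{14} \approx 3.1987 \cdot 10^{5}$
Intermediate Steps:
$w{\left(t,I \right)} = \frac{3}{7} + \frac{I}{7} + \frac{t}{7}$ ($w{\left(t,I \right)} = \frac{3}{7} + \frac{t + I}{7} = \frac{3}{7} + \frac{I + t}{7} = \frac{3}{7} + \left(\frac{I}{7} + \frac{t}{7}\right) = \frac{3}{7} + \frac{I}{7} + \frac{t}{7}$)
$v = \frac{1878}{7}$ ($v = 269 + \left(\frac{3}{7} + \frac{1}{7} \cdot 7 + \frac{1}{7} \left(-15\right)\right) = 269 + \left(\frac{3}{7} + 1 - \frac{15}{7}\right) = 269 - \frac{5}{7} = \frac{1878}{7} \approx 268.29$)
$M{\left(x \right)} = 3 + \frac{939 x}{14}$ ($M{\left(x \right)} = 3 + \frac{\frac{1878}{7} x}{4} = 3 + \frac{939 x}{14}$)
$M{\left(-129 \right)} - -328516 = \left(3 + \frac{939}{14} \left(-129\right)\right) - -328516 = \left(3 - \frac{121131}{14}\right) + 328516 = - \frac{121089}{14} + 328516 = \frac{4478135}{14}$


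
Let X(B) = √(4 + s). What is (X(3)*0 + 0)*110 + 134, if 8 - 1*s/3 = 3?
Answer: 134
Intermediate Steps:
s = 15 (s = 24 - 3*3 = 24 - 9 = 15)
X(B) = √19 (X(B) = √(4 + 15) = √19)
(X(3)*0 + 0)*110 + 134 = (√19*0 + 0)*110 + 134 = (0 + 0)*110 + 134 = 0*110 + 134 = 0 + 134 = 134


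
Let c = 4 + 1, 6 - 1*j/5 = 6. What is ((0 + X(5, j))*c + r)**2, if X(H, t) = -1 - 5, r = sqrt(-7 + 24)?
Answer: (-30 + sqrt(17))**2 ≈ 669.61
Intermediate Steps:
j = 0 (j = 30 - 5*6 = 30 - 30 = 0)
r = sqrt(17) ≈ 4.1231
c = 5
X(H, t) = -6
((0 + X(5, j))*c + r)**2 = ((0 - 6)*5 + sqrt(17))**2 = (-6*5 + sqrt(17))**2 = (-30 + sqrt(17))**2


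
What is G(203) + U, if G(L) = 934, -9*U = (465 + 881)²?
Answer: -1803310/9 ≈ -2.0037e+5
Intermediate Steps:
U = -1811716/9 (U = -(465 + 881)²/9 = -⅑*1346² = -⅑*1811716 = -1811716/9 ≈ -2.0130e+5)
G(203) + U = 934 - 1811716/9 = -1803310/9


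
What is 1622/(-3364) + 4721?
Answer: 7939911/1682 ≈ 4720.5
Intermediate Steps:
1622/(-3364) + 4721 = 1622*(-1/3364) + 4721 = -811/1682 + 4721 = 7939911/1682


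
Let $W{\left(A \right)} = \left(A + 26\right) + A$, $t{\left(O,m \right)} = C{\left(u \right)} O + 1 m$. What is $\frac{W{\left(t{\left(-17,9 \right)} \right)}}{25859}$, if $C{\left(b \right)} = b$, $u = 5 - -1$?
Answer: $- \frac{160}{25859} \approx -0.0061874$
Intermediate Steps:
$u = 6$ ($u = 5 + 1 = 6$)
$t{\left(O,m \right)} = m + 6 O$ ($t{\left(O,m \right)} = 6 O + 1 m = 6 O + m = m + 6 O$)
$W{\left(A \right)} = 26 + 2 A$ ($W{\left(A \right)} = \left(26 + A\right) + A = 26 + 2 A$)
$\frac{W{\left(t{\left(-17,9 \right)} \right)}}{25859} = \frac{26 + 2 \left(9 + 6 \left(-17\right)\right)}{25859} = \left(26 + 2 \left(9 - 102\right)\right) \frac{1}{25859} = \left(26 + 2 \left(-93\right)\right) \frac{1}{25859} = \left(26 - 186\right) \frac{1}{25859} = \left(-160\right) \frac{1}{25859} = - \frac{160}{25859}$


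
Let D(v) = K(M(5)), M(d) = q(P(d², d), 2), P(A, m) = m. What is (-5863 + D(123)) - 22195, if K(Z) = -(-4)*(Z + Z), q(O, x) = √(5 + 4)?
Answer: -28034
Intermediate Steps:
q(O, x) = 3 (q(O, x) = √9 = 3)
M(d) = 3
K(Z) = 8*Z (K(Z) = -(-4)*2*Z = -(-8)*Z = 8*Z)
D(v) = 24 (D(v) = 8*3 = 24)
(-5863 + D(123)) - 22195 = (-5863 + 24) - 22195 = -5839 - 22195 = -28034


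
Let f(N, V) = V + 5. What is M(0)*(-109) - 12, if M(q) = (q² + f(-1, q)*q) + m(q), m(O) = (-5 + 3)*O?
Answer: -12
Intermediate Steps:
f(N, V) = 5 + V
m(O) = -2*O
M(q) = q² - 2*q + q*(5 + q) (M(q) = (q² + (5 + q)*q) - 2*q = (q² + q*(5 + q)) - 2*q = q² - 2*q + q*(5 + q))
M(0)*(-109) - 12 = (0*(3 + 2*0))*(-109) - 12 = (0*(3 + 0))*(-109) - 12 = (0*3)*(-109) - 12 = 0*(-109) - 12 = 0 - 12 = -12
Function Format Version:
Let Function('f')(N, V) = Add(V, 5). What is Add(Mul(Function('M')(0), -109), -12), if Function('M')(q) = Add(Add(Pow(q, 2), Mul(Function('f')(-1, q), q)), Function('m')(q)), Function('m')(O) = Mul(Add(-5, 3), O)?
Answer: -12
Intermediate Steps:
Function('f')(N, V) = Add(5, V)
Function('m')(O) = Mul(-2, O)
Function('M')(q) = Add(Pow(q, 2), Mul(-2, q), Mul(q, Add(5, q))) (Function('M')(q) = Add(Add(Pow(q, 2), Mul(Add(5, q), q)), Mul(-2, q)) = Add(Add(Pow(q, 2), Mul(q, Add(5, q))), Mul(-2, q)) = Add(Pow(q, 2), Mul(-2, q), Mul(q, Add(5, q))))
Add(Mul(Function('M')(0), -109), -12) = Add(Mul(Mul(0, Add(3, Mul(2, 0))), -109), -12) = Add(Mul(Mul(0, Add(3, 0)), -109), -12) = Add(Mul(Mul(0, 3), -109), -12) = Add(Mul(0, -109), -12) = Add(0, -12) = -12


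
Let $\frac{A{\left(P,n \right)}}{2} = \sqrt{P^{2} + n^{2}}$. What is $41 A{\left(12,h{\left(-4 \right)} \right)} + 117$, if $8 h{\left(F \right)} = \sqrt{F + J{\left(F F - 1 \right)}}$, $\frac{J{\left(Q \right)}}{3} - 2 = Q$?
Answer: $117 + \frac{41 \sqrt{9263}}{4} \approx 1103.5$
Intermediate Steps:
$J{\left(Q \right)} = 6 + 3 Q$
$h{\left(F \right)} = \frac{\sqrt{3 + F + 3 F^{2}}}{8}$ ($h{\left(F \right)} = \frac{\sqrt{F + \left(6 + 3 \left(F F - 1\right)\right)}}{8} = \frac{\sqrt{F + \left(6 + 3 \left(F^{2} - 1\right)\right)}}{8} = \frac{\sqrt{F + \left(6 + 3 \left(-1 + F^{2}\right)\right)}}{8} = \frac{\sqrt{F + \left(6 + \left(-3 + 3 F^{2}\right)\right)}}{8} = \frac{\sqrt{F + \left(3 + 3 F^{2}\right)}}{8} = \frac{\sqrt{3 + F + 3 F^{2}}}{8}$)
$A{\left(P,n \right)} = 2 \sqrt{P^{2} + n^{2}}$
$41 A{\left(12,h{\left(-4 \right)} \right)} + 117 = 41 \cdot 2 \sqrt{12^{2} + \left(\frac{\sqrt{3 - 4 + 3 \left(-4\right)^{2}}}{8}\right)^{2}} + 117 = 41 \cdot 2 \sqrt{144 + \left(\frac{\sqrt{3 - 4 + 3 \cdot 16}}{8}\right)^{2}} + 117 = 41 \cdot 2 \sqrt{144 + \left(\frac{\sqrt{3 - 4 + 48}}{8}\right)^{2}} + 117 = 41 \cdot 2 \sqrt{144 + \left(\frac{\sqrt{47}}{8}\right)^{2}} + 117 = 41 \cdot 2 \sqrt{144 + \frac{47}{64}} + 117 = 41 \cdot 2 \sqrt{\frac{9263}{64}} + 117 = 41 \cdot 2 \frac{\sqrt{9263}}{8} + 117 = 41 \frac{\sqrt{9263}}{4} + 117 = \frac{41 \sqrt{9263}}{4} + 117 = 117 + \frac{41 \sqrt{9263}}{4}$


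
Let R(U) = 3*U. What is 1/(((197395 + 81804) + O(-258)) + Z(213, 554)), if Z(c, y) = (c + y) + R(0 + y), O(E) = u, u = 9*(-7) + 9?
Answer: 1/281574 ≈ 3.5515e-6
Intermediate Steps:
u = -54 (u = -63 + 9 = -54)
O(E) = -54
Z(c, y) = c + 4*y (Z(c, y) = (c + y) + 3*(0 + y) = (c + y) + 3*y = c + 4*y)
1/(((197395 + 81804) + O(-258)) + Z(213, 554)) = 1/(((197395 + 81804) - 54) + (213 + 4*554)) = 1/((279199 - 54) + (213 + 2216)) = 1/(279145 + 2429) = 1/281574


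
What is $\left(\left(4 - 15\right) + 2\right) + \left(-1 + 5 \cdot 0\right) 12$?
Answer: $-21$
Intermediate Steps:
$\left(\left(4 - 15\right) + 2\right) + \left(-1 + 5 \cdot 0\right) 12 = \left(-11 + 2\right) + \left(-1 + 0\right) 12 = -9 - 12 = -21$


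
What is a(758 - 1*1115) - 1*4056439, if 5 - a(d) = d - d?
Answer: -4056434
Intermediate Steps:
a(d) = 5 (a(d) = 5 - (d - d) = 5 - 1*0 = 5 + 0 = 5)
a(758 - 1*1115) - 1*4056439 = 5 - 1*4056439 = 5 - 4056439 = -4056434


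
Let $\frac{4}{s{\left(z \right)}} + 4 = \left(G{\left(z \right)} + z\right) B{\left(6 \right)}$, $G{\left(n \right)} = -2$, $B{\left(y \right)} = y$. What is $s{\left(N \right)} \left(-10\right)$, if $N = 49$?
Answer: $- \frac{20}{139} \approx -0.14388$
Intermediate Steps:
$s{\left(z \right)} = \frac{4}{-16 + 6 z}$ ($s{\left(z \right)} = \frac{4}{-4 + \left(-2 + z\right) 6} = \frac{4}{-4 + \left(-12 + 6 z\right)} = \frac{4}{-16 + 6 z}$)
$s{\left(N \right)} \left(-10\right) = \frac{2}{-8 + 3 \cdot 49} \left(-10\right) = \frac{2}{-8 + 147} \left(-10\right) = \frac{2}{139} \left(-10\right) = - \frac{20}{139}$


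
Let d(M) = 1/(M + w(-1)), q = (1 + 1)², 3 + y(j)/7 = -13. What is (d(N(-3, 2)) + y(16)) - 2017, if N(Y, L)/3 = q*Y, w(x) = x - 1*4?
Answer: -87290/41 ≈ -2129.0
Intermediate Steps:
y(j) = -112 (y(j) = -21 + 7*(-13) = -21 - 91 = -112)
w(x) = -4 + x (w(x) = x - 4 = -4 + x)
q = 4 (q = 2² = 4)
N(Y, L) = 12*Y (N(Y, L) = 3*(4*Y) = 12*Y)
d(M) = 1/(-5 + M) (d(M) = 1/(M + (-4 - 1)) = 1/(M - 5) = 1/(-5 + M))
(d(N(-3, 2)) + y(16)) - 2017 = (1/(-5 + 12*(-3)) - 112) - 2017 = (1/(-5 - 36) - 112) - 2017 = (1/(-41) - 112) - 2017 = (-1/41 - 112) - 2017 = -4593/41 - 2017 = -87290/41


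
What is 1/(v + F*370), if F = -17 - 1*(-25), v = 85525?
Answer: 1/88485 ≈ 1.1301e-5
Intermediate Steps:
F = 8 (F = -17 + 25 = 8)
1/(v + F*370) = 1/(85525 + 8*370) = 1/(85525 + 2960) = 1/88485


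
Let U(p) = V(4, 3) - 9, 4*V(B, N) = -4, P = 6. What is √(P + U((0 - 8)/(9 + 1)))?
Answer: 2*I ≈ 2.0*I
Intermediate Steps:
V(B, N) = -1 (V(B, N) = (¼)*(-4) = -1)
U(p) = -10 (U(p) = -1 - 9 = -10)
√(P + U((0 - 8)/(9 + 1))) = √(6 - 10) = √(-4) = 2*I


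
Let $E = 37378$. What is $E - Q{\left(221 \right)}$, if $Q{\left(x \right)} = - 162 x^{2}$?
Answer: $7949620$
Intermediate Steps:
$E - Q{\left(221 \right)} = 37378 - - 162 \cdot 221^{2} = 37378 - \left(-162\right) 48841 = 37378 - -7912242 = 37378 + 7912242 = 7949620$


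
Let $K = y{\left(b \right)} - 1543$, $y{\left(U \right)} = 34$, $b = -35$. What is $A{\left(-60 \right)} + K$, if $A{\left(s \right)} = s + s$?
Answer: $-1629$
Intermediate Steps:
$A{\left(s \right)} = 2 s$
$K = -1509$ ($K = 34 - 1543 = -1509$)
$A{\left(-60 \right)} + K = 2 \left(-60\right) - 1509 = -120 - 1509 = -1629$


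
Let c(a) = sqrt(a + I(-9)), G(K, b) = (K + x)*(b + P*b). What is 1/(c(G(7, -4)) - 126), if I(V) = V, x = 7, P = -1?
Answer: -14/1765 - I/5295 ≈ -0.007932 - 0.00018886*I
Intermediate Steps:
G(K, b) = 0 (G(K, b) = (K + 7)*(b - b) = (7 + K)*0 = 0)
c(a) = sqrt(-9 + a) (c(a) = sqrt(a - 9) = sqrt(-9 + a))
1/(c(G(7, -4)) - 126) = 1/(sqrt(-9 + 0) - 126) = 1/(sqrt(-9) - 126) = 1/(3*I - 126) = 1/(-126 + 3*I) = (-126 - 3*I)/15885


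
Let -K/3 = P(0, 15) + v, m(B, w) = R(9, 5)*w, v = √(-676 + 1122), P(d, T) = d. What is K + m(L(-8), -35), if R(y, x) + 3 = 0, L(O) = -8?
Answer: 105 - 3*√446 ≈ 41.644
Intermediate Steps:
R(y, x) = -3 (R(y, x) = -3 + 0 = -3)
v = √446 ≈ 21.119
m(B, w) = -3*w
K = -3*√446 (K = -3*(0 + √446) = -3*√446 ≈ -63.356)
K + m(L(-8), -35) = -3*√446 - 3*(-35) = -3*√446 + 105 = 105 - 3*√446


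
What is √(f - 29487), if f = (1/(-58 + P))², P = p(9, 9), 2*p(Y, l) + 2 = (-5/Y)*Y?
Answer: I*√446108819/123 ≈ 171.72*I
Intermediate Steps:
p(Y, l) = -7/2 (p(Y, l) = -1 + ((-5/Y)*Y)/2 = -1 + (½)*(-5) = -1 - 5/2 = -7/2)
P = -7/2 ≈ -3.5000
f = 4/15129 (f = (1/(-58 - 7/2))² = (1/(-123/2))² = (-2/123)² = 4/15129 ≈ 0.00026439)
√(f - 29487) = √(4/15129 - 29487) = √(-446108819/15129) = I*√446108819/123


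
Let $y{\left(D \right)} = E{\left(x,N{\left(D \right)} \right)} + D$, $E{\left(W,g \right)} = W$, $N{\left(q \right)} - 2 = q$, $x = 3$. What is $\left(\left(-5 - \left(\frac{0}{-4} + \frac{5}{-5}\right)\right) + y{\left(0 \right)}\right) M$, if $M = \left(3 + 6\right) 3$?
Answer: $-27$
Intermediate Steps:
$N{\left(q \right)} = 2 + q$
$y{\left(D \right)} = 3 + D$
$M = 27$ ($M = 9 \cdot 3 = 27$)
$\left(\left(-5 - \left(\frac{0}{-4} + \frac{5}{-5}\right)\right) + y{\left(0 \right)}\right) M = \left(\left(-5 - \left(\frac{0}{-4} + \frac{5}{-5}\right)\right) + \left(3 + 0\right)\right) 27 = \left(\left(-5 - \left(0 \left(- \frac{1}{4}\right) + 5 \left(- \frac{1}{5}\right)\right)\right) + 3\right) 27 = \left(\left(-5 - \left(0 - 1\right)\right) + 3\right) 27 = \left(\left(-5 - -1\right) + 3\right) 27 = \left(\left(-5 + 1\right) + 3\right) 27 = \left(-4 + 3\right) 27 = \left(-1\right) 27 = -27$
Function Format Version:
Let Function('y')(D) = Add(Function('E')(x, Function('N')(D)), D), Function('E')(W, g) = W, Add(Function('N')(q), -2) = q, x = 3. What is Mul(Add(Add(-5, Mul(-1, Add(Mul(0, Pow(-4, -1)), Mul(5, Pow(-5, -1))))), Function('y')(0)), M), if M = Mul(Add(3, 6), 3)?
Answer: -27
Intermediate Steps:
Function('N')(q) = Add(2, q)
Function('y')(D) = Add(3, D)
M = 27 (M = Mul(9, 3) = 27)
Mul(Add(Add(-5, Mul(-1, Add(Mul(0, Pow(-4, -1)), Mul(5, Pow(-5, -1))))), Function('y')(0)), M) = Mul(Add(Add(-5, Mul(-1, Add(Mul(0, Pow(-4, -1)), Mul(5, Pow(-5, -1))))), Add(3, 0)), 27) = Mul(Add(Add(-5, Mul(-1, Add(Mul(0, Rational(-1, 4)), Mul(5, Rational(-1, 5))))), 3), 27) = Mul(Add(Add(-5, Mul(-1, Add(0, -1))), 3), 27) = Mul(Add(Add(-5, Mul(-1, -1)), 3), 27) = Mul(Add(Add(-5, 1), 3), 27) = Mul(Add(-4, 3), 27) = Mul(-1, 27) = -27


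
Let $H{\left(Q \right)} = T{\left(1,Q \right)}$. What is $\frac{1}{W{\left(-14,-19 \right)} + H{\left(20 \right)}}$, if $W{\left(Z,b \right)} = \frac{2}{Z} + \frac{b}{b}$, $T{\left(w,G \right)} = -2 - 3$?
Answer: $- \frac{7}{29} \approx -0.24138$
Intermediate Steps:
$T{\left(w,G \right)} = -5$ ($T{\left(w,G \right)} = -2 - 3 = -5$)
$H{\left(Q \right)} = -5$
$W{\left(Z,b \right)} = 1 + \frac{2}{Z}$ ($W{\left(Z,b \right)} = \frac{2}{Z} + 1 = 1 + \frac{2}{Z}$)
$\frac{1}{W{\left(-14,-19 \right)} + H{\left(20 \right)}} = \frac{1}{\frac{2 - 14}{-14} - 5} = \frac{1}{\left(- \frac{1}{14}\right) \left(-12\right) - 5} = \frac{1}{\frac{6}{7} - 5} = \frac{1}{- \frac{29}{7}} = - \frac{7}{29}$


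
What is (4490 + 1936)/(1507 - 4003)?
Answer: -1071/416 ≈ -2.5745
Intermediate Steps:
(4490 + 1936)/(1507 - 4003) = 6426/(-2496) = 6426*(-1/2496) = -1071/416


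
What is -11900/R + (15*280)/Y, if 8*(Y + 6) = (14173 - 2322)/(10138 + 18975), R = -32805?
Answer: -130911255940/185525397 ≈ -705.62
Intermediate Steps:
Y = -197939/33272 (Y = -6 + ((14173 - 2322)/(10138 + 18975))/8 = -6 + (11851/29113)/8 = -6 + (11851*(1/29113))/8 = -6 + (⅛)*(1693/4159) = -6 + 1693/33272 = -197939/33272 ≈ -5.9491)
-11900/R + (15*280)/Y = -11900/(-32805) + (15*280)/(-197939/33272) = -11900*(-1/32805) + 4200*(-33272/197939) = 2380/6561 - 19963200/28277 = -130911255940/185525397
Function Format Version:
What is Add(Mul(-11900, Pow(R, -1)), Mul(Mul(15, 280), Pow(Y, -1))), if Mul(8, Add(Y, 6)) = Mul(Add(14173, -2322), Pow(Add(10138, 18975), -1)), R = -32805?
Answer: Rational(-130911255940, 185525397) ≈ -705.62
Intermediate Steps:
Y = Rational(-197939, 33272) (Y = Add(-6, Mul(Rational(1, 8), Mul(Add(14173, -2322), Pow(Add(10138, 18975), -1)))) = Add(-6, Mul(Rational(1, 8), Mul(11851, Pow(29113, -1)))) = Add(-6, Mul(Rational(1, 8), Mul(11851, Rational(1, 29113)))) = Add(-6, Mul(Rational(1, 8), Rational(1693, 4159))) = Add(-6, Rational(1693, 33272)) = Rational(-197939, 33272) ≈ -5.9491)
Add(Mul(-11900, Pow(R, -1)), Mul(Mul(15, 280), Pow(Y, -1))) = Add(Mul(-11900, Pow(-32805, -1)), Mul(Mul(15, 280), Pow(Rational(-197939, 33272), -1))) = Add(Mul(-11900, Rational(-1, 32805)), Mul(4200, Rational(-33272, 197939))) = Add(Rational(2380, 6561), Rational(-19963200, 28277)) = Rational(-130911255940, 185525397)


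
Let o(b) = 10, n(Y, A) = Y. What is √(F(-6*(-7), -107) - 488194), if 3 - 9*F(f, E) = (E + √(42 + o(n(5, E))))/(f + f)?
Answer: √(-7750560405 - 42*√13)/126 ≈ 698.71*I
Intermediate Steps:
F(f, E) = ⅓ - (E + 2*√13)/(18*f) (F(f, E) = ⅓ - (E + √(42 + 10))/(9*(f + f)) = ⅓ - (E + √52)/(9*(2*f)) = ⅓ - (E + 2*√13)*1/(2*f)/9 = ⅓ - (E + 2*√13)/(18*f))
√(F(-6*(-7), -107) - 488194) = √((-1*(-107) - 2*√13 + 6*(-6*(-7)))/(18*((-6*(-7)))) - 488194) = √((1/18)*(107 - 2*√13 + 6*42)/42 - 488194) = √((1/18)*(1/42)*(107 - 2*√13 + 252) - 488194) = √((1/18)*(1/42)*(359 - 2*√13) - 488194) = √((359/756 - √13/378) - 488194) = √(-369074305/756 - √13/378)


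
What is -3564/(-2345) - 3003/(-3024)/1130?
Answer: 116053883/76315680 ≈ 1.5207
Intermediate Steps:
-3564/(-2345) - 3003/(-3024)/1130 = -3564*(-1/2345) - 3003*(-1/3024)*(1/1130) = 3564/2345 + (143/144)*(1/1130) = 3564/2345 + 143/162720 = 116053883/76315680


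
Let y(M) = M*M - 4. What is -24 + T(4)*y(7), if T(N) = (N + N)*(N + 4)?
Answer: 2856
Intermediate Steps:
T(N) = 2*N*(4 + N) (T(N) = (2*N)*(4 + N) = 2*N*(4 + N))
y(M) = -4 + M**2 (y(M) = M**2 - 4 = -4 + M**2)
-24 + T(4)*y(7) = -24 + (2*4*(4 + 4))*(-4 + 7**2) = -24 + (2*4*8)*(-4 + 49) = -24 + 64*45 = -24 + 2880 = 2856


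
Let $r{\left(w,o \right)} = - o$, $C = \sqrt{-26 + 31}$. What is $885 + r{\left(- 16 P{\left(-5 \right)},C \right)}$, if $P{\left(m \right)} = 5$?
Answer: $885 - \sqrt{5} \approx 882.76$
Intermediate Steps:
$C = \sqrt{5} \approx 2.2361$
$885 + r{\left(- 16 P{\left(-5 \right)},C \right)} = 885 - \sqrt{5}$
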